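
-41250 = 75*(-550 ) 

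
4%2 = 0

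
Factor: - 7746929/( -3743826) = 2^ ( - 1) * 3^ (-1)*23^1 * 67^( - 2 )*139^(- 1) * 336823^1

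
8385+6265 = 14650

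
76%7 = 6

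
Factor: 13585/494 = 2^(-1)*5^1*11^1= 55/2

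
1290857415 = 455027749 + 835829666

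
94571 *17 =1607707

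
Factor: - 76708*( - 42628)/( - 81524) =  - 817477156/20381 = - 2^2*89^( - 1)*127^1*151^1*229^( - 1)*10657^1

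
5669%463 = 113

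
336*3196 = 1073856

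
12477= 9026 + 3451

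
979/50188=979/50188=0.02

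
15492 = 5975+9517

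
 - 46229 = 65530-111759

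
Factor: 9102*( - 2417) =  - 2^1*3^1*37^1 * 41^1*2417^1 = -21999534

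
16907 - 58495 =-41588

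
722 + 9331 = 10053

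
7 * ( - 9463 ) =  - 66241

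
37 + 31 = 68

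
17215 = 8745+8470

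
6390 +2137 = 8527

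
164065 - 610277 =- 446212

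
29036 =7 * 4148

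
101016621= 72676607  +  28340014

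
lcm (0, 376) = 0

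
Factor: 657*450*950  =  280867500 = 2^2 * 3^4*5^4*19^1*73^1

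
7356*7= 51492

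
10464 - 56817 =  - 46353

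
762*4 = 3048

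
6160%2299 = 1562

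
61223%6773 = 266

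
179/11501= 179/11501 = 0.02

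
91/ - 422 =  - 1+ 331/422 = - 0.22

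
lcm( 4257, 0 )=0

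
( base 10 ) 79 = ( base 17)4b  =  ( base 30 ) 2J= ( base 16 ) 4F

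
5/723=5/723 = 0.01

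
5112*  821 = 4196952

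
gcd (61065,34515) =2655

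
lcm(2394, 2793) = 16758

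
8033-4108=3925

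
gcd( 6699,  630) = 21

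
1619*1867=3022673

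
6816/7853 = 6816/7853=0.87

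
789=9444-8655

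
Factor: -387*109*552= - 2^3*3^3 * 23^1*43^1 *109^1 = -23285016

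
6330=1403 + 4927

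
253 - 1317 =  - 1064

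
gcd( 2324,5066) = 2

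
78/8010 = 13/1335 = 0.01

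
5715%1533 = 1116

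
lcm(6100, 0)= 0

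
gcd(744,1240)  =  248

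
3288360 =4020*818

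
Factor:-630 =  - 2^1*3^2*5^1*7^1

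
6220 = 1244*5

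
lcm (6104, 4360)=30520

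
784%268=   248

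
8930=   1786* 5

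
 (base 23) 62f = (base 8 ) 6243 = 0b110010100011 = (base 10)3235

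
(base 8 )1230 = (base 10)664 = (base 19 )1FI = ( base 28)NK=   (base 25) 11e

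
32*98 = 3136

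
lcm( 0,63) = 0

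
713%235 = 8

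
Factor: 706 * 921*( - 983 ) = -639172158 = - 2^1 * 3^1*307^1*353^1*983^1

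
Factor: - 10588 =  - 2^2*2647^1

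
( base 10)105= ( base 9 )126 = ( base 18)5F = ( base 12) 89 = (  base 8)151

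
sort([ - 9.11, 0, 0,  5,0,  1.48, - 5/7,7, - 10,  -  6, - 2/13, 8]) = [  -  10,-9.11,  -  6,  -  5/7, - 2/13, 0,0, 0, 1.48, 5, 7, 8 ] 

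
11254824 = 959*11736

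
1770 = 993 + 777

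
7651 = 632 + 7019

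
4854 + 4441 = 9295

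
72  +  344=416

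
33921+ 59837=93758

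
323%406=323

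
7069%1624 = 573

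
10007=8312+1695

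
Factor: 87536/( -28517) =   -  2^4*5471^1*  28517^(-1) 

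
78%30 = 18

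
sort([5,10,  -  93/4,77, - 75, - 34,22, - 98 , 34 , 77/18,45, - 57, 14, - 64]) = [  -  98,-75, - 64, - 57, - 34, - 93/4,77/18,5, 10, 14,22,34,45 , 77]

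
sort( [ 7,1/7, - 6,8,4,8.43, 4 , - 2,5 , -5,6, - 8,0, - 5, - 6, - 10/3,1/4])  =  [ - 8,-6,- 6, - 5, - 5,  -  10/3,-2, 0, 1/7,1/4, 4 , 4, 5, 6,7, 8 , 8.43]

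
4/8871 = 4/8871 = 0.00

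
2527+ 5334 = 7861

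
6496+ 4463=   10959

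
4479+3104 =7583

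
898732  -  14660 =884072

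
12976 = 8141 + 4835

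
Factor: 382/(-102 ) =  - 3^(-1 )*17^ ( - 1 )*191^1 = - 191/51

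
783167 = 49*15983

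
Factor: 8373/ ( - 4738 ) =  - 2^ ( -1)*3^1*23^( - 1 )*103^(-1 )*2791^1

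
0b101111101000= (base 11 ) 2321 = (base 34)2lm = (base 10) 3048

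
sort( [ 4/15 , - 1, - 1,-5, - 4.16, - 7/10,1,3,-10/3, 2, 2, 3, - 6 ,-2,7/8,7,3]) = [ - 6, - 5, - 4.16, - 10/3, - 2, - 1, - 1, - 7/10,4/15,7/8, 1,2, 2,3, 3,3,7]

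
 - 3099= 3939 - 7038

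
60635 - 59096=1539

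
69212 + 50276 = 119488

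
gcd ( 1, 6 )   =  1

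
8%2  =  0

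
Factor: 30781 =30781^1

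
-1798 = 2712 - 4510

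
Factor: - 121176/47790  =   - 2^2 * 5^ (  -  1)*11^1*17^1  *59^ ( - 1) = - 748/295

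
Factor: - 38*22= - 2^2  *11^1*19^1= -  836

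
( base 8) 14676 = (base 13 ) 2CCC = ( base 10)6590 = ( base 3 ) 100001002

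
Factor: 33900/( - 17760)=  - 565/296 = -2^ ( - 3)*5^1*37^( - 1 )*113^1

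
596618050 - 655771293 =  - 59153243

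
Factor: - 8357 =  - 61^1*137^1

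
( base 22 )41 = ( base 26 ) 3b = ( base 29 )32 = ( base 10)89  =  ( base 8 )131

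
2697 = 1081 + 1616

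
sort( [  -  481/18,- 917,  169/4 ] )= [ - 917, - 481/18,169/4] 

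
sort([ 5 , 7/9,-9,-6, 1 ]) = [ - 9,-6, 7/9,  1, 5 ]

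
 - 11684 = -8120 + -3564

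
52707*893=47067351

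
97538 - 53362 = 44176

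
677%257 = 163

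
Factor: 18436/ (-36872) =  - 1/2 = - 2^(  -  1)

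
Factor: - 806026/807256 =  - 403013/403628 = - 2^( -2)*13^1*29^1*1069^1*100907^( - 1) 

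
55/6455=11/1291 = 0.01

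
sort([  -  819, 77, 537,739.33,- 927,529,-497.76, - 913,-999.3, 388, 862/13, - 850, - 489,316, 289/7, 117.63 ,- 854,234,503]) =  [ - 999.3,  -  927,  -  913, - 854,-850,-819,-497.76,-489,289/7, 862/13 , 77,117.63 , 234,316,388, 503, 529,537,  739.33 ] 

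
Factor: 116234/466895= 178/715 = 2^1* 5^( - 1)*11^( - 1 )*13^( - 1) * 89^1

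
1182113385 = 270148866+911964519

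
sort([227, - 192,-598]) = [ - 598,- 192 , 227]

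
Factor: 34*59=2006 = 2^1 * 17^1*59^1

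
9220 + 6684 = 15904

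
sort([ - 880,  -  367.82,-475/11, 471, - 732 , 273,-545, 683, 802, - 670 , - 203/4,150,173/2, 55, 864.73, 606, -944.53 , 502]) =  [-944.53, - 880, - 732,  -  670, - 545,  -  367.82 ,-203/4,  -  475/11 , 55,173/2,150, 273,471, 502, 606,  683,802,  864.73 ] 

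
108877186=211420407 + - 102543221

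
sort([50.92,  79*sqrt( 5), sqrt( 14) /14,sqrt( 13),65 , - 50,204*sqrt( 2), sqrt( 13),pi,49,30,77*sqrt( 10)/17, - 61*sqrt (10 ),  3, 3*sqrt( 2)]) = [-61 * sqrt(10 ), - 50,sqrt(14 ) /14,3, pi,sqrt(13),sqrt(13 ),3*sqrt( 2),77*sqrt( 10 )/17,30,49, 50.92,65,79*sqrt(5 ),204*sqrt( 2)] 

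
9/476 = 9/476 = 0.02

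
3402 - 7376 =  - 3974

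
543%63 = 39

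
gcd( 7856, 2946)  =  982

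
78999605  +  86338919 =165338524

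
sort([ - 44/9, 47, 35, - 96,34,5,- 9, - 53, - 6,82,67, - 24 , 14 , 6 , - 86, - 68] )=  [ -96 ,-86, -68,-53, - 24, - 9,-6, - 44/9,5,  6, 14,34, 35,47, 67, 82] 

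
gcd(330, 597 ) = 3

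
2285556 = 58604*39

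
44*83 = 3652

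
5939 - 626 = 5313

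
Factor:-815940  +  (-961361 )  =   - 137^1*12973^1 = - 1777301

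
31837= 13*2449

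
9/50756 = 9/50756= 0.00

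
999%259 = 222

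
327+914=1241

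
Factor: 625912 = 2^3 * 7^1*11177^1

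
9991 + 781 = 10772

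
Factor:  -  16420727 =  - 2027^1*8101^1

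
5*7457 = 37285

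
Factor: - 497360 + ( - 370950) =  - 2^1*5^1*31^1*2801^1=- 868310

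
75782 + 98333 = 174115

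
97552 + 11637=109189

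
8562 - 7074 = 1488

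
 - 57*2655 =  - 151335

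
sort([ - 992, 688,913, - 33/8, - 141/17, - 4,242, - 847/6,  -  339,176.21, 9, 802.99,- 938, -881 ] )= [ - 992 , - 938, - 881, - 339, - 847/6, - 141/17, - 33/8, - 4,9,  176.21, 242, 688, 802.99, 913]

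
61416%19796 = 2028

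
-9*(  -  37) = 333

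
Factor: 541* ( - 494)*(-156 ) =2^3*3^1*13^2*19^1*541^1= 41691624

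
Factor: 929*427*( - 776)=-2^3*7^1*61^1*97^1*929^1=- 307826008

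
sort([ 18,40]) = [ 18,40] 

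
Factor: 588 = 2^2*3^1 * 7^2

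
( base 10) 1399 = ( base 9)1824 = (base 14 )71D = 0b10101110111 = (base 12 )987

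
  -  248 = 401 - 649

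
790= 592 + 198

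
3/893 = 3/893 = 0.00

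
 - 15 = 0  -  15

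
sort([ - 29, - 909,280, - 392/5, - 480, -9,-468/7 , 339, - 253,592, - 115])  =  [ - 909, - 480, - 253, - 115, - 392/5, - 468/7,-29, - 9, 280,339, 592]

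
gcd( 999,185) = 37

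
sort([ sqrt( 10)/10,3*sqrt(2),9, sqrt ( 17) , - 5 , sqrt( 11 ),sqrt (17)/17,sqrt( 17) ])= [ -5 , sqrt(17)/17,sqrt (10)/10,  sqrt(11), sqrt( 17),sqrt(17),  3*sqrt( 2),9]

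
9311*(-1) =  - 9311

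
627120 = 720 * 871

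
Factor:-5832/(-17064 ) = 3^3*79^( - 1 ) = 27/79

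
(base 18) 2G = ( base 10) 52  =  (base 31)1L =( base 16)34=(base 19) 2E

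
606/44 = 303/22  =  13.77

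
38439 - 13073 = 25366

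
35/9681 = 5/1383 = 0.00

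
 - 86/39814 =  - 43/19907  =  - 0.00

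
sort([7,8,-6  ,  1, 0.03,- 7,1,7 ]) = [ - 7  , - 6,0.03,1, 1,7,7, 8]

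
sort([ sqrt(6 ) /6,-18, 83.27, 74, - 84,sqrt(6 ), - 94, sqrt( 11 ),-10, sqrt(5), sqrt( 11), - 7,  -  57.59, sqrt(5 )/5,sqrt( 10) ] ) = [-94, - 84,-57.59,  -  18,-10, - 7  ,  sqrt (6)/6, sqrt(5 ) /5, sqrt( 5) , sqrt(6 ), sqrt(10 ), sqrt (11),sqrt(11 ) , 74 , 83.27]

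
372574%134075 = 104424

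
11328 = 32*354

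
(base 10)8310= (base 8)20166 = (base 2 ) 10000001110110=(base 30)970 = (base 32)83M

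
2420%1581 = 839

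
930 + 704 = 1634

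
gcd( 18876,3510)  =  78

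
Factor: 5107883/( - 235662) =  - 2^(-1 )*3^( - 1) * 7^( - 1)* 11^1*31^ ( - 1 )*73^1*181^( - 1 )*6361^1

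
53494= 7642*7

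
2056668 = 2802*734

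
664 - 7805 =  - 7141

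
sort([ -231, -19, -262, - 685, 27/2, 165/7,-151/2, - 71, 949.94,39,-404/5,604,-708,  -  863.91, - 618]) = [ - 863.91,- 708, - 685, - 618, -262, - 231,- 404/5 , - 151/2, -71, - 19, 27/2, 165/7, 39, 604,949.94]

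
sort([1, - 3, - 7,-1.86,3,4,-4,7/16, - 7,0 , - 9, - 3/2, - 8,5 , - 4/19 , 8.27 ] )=[ - 9, - 8,  -  7,  -  7, - 4 , - 3,-1.86,  -  3/2, - 4/19, 0,7/16 , 1,3, 4,5,8.27] 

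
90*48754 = 4387860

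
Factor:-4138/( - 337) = 2^1*337^( - 1 )*2069^1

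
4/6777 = 4/6777 = 0.00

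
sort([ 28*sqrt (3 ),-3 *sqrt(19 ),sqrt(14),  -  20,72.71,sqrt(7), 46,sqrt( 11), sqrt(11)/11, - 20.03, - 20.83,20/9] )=[ - 20.83 , - 20.03, - 20,-3* sqrt(19),sqrt( 11)/11,20/9, sqrt ( 7),sqrt (11 ) , sqrt(14 ),46,28*sqrt( 3),72.71]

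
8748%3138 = 2472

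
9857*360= 3548520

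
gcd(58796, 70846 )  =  2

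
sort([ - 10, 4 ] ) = [-10, 4]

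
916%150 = 16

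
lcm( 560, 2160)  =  15120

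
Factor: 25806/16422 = 7^ ( - 1 )*11^1 = 11/7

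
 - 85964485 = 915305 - 86879790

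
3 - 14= - 11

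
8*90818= 726544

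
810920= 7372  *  110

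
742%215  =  97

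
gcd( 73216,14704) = 16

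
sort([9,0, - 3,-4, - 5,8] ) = [- 5,-4, - 3,0,8,9] 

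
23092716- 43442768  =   -20350052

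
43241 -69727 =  - 26486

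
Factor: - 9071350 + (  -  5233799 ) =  - 3^2*23^1 * 29^1 * 2383^1 = -14305149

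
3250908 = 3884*837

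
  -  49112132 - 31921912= - 81034044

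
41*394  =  16154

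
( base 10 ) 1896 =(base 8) 3550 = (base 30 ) 236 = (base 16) 768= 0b11101101000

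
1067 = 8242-7175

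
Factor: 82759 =82759^1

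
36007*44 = 1584308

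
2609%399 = 215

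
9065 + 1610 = 10675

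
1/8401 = 1/8401 = 0.00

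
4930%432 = 178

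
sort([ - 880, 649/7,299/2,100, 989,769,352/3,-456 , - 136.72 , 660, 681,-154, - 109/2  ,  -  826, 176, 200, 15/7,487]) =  [-880,  -  826, - 456,-154, - 136.72,-109/2 , 15/7,649/7,100, 352/3,299/2,176,200, 487,  660,681,  769, 989 ]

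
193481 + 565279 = 758760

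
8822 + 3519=12341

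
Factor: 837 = 3^3*31^1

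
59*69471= 4098789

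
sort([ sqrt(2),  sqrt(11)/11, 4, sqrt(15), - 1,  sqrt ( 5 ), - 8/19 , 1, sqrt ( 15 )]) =[ - 1, - 8/19, sqrt(11)/11,  1, sqrt (2 ) , sqrt( 5),sqrt(15), sqrt( 15), 4]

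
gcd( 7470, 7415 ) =5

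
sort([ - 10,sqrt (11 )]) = [ - 10,  sqrt( 11 ) ] 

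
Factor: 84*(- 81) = - 6804  =  -2^2*3^5*7^1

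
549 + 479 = 1028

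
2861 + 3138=5999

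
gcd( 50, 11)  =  1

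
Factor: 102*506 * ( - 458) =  - 23638296   =  -  2^3*3^1*11^1*17^1*23^1*229^1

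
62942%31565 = 31377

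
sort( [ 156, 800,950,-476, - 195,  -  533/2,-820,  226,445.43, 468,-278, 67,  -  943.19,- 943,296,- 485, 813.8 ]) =[ - 943.19,-943, - 820, - 485,-476, - 278, - 533/2 , - 195,67,156,226,296,445.43,468,800 , 813.8,950] 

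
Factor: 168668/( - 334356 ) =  -3^(-1 ) * 11^( - 1)*17^ ( - 1 )*283^1  =  -283/561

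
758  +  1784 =2542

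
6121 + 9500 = 15621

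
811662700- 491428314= 320234386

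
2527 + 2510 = 5037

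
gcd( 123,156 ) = 3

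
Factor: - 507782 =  - 2^1 * 11^1  *23081^1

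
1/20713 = 1/20713 = 0.00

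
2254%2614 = 2254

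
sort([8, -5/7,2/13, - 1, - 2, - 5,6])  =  [ - 5, - 2, -1, - 5/7,2/13,6, 8]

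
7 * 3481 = 24367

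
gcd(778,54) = 2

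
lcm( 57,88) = 5016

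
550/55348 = 275/27674 = 0.01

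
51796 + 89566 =141362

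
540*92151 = 49761540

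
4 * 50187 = 200748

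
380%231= 149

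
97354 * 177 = 17231658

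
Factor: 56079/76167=7^ (- 1)*13^ ( - 1)*67^1 = 67/91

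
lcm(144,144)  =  144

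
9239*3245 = 29980555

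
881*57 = 50217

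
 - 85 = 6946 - 7031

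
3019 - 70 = 2949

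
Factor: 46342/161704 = 2^(-2) * 41^( - 1 )*47^1 = 47/164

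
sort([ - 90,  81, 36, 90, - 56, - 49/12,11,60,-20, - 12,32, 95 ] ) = [ - 90, - 56, - 20,- 12, - 49/12, 11,32,36, 60,81,  90,95] 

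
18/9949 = 18/9949 = 0.00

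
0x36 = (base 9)60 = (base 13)42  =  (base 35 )1J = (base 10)54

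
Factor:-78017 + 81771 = 3754 = 2^1*1877^1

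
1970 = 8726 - 6756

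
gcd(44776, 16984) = 1544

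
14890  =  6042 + 8848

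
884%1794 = 884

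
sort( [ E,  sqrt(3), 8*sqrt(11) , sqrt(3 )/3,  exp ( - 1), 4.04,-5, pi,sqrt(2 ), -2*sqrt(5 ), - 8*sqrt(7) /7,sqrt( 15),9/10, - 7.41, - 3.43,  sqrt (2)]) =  [ -7.41,  -  5 , - 2*sqrt(5 ), - 3.43, - 8*sqrt( 7 )/7, exp(-1), sqrt(3)/3,9/10,sqrt(2), sqrt( 2), sqrt( 3), E,pi, sqrt(15),4.04, 8*sqrt(11) ] 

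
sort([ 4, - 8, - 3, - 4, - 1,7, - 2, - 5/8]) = [-8, - 4 , - 3,-2 , - 1, - 5/8, 4,7]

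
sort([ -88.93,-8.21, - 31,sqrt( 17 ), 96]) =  [- 88.93, - 31, - 8.21,sqrt( 17), 96]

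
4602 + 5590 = 10192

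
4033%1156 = 565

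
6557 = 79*83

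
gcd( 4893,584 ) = 1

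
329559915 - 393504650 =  - 63944735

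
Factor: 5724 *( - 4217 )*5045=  - 121776754860 =- 2^2*3^3*5^1*53^1  *  1009^1*4217^1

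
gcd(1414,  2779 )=7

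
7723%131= 125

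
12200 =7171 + 5029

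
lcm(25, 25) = 25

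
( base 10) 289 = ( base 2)100100001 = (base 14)169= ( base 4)10201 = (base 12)201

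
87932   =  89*988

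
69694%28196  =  13302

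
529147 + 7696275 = 8225422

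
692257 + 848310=1540567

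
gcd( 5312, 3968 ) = 64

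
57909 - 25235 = 32674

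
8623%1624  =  503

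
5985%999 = 990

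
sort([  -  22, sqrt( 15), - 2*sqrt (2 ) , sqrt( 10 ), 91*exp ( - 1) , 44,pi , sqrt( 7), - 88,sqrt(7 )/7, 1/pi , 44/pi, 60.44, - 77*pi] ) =[ - 77*pi , - 88, -22,  -  2*sqrt(2), 1/pi,  sqrt( 7)/7,sqrt( 7),pi, sqrt( 10),sqrt( 15),44/pi, 91*exp(-1),  44,60.44]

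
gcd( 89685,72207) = 9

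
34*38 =1292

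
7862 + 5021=12883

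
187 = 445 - 258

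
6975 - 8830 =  - 1855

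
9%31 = 9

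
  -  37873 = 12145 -50018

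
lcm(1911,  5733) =5733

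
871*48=41808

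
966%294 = 84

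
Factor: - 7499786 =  - 2^1  *7^1 * 79^1*6781^1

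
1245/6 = 207+1/2 = 207.50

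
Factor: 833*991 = 7^2*17^1*991^1 = 825503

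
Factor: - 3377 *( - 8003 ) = 27026131 = 11^1*  53^1 * 151^1*307^1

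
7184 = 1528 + 5656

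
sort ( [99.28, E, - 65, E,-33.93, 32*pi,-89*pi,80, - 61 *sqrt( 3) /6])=[ - 89*pi,-65, - 33.93, - 61*sqrt(3)/6, E,  E,  80, 99.28 , 32*pi ]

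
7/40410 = 7/40410 = 0.00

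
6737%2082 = 491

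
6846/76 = 3423/38  =  90.08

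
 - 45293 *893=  -40446649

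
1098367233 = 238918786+859448447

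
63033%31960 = 31073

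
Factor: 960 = 2^6*3^1 *5^1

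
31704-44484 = -12780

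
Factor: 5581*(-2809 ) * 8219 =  - 53^2 * 5581^1*8219^1= - 128849501351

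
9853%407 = 85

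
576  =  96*6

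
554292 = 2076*267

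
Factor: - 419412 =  - 2^2 * 3^1*7^1*4993^1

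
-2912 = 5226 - 8138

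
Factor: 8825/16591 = 25/47 = 5^2*47^( - 1)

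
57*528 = 30096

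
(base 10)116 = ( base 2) 1110100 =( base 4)1310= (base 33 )3H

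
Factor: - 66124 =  - 2^2*61^1*  271^1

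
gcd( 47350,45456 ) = 1894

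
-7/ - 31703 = 1/4529 = 0.00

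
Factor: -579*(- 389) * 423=95272713 = 3^3*47^1 * 193^1*389^1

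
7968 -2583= 5385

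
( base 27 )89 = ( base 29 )7m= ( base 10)225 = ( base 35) 6F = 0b11100001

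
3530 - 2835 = 695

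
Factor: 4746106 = 2^1*83^1*28591^1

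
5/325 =1/65= 0.02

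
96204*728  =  70036512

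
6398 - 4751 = 1647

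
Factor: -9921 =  - 3^1 * 3307^1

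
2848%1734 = 1114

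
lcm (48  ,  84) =336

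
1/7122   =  1/7122 = 0.00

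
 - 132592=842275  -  974867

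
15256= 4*3814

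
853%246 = 115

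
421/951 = 421/951 = 0.44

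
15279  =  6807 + 8472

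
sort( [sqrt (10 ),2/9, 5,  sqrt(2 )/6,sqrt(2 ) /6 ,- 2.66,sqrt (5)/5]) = [ - 2.66,2/9 , sqrt(2) /6 , sqrt( 2 )/6 , sqrt( 5)/5,sqrt( 10 ), 5] 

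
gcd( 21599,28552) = 1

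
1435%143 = 5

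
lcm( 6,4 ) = 12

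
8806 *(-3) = -26418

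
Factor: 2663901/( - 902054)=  - 2^( - 1)* 3^3*17^( - 1)*43^( - 1 )*617^( - 1 )*98663^1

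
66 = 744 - 678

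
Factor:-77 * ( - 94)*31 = 224378 = 2^1 * 7^1*11^1 * 31^1*47^1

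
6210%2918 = 374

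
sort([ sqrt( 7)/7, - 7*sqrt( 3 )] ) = [- 7 * sqrt( 3),sqrt( 7)/7] 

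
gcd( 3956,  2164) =4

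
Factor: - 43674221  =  -73^1 * 131^1*4567^1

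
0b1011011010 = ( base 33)M4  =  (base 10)730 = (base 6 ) 3214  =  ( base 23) 18H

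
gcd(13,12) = 1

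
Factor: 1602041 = 7^1*79^1*2897^1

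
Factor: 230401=17^1*13553^1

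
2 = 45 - 43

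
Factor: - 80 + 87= 7= 7^1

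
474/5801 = 474/5801 = 0.08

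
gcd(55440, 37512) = 72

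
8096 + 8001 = 16097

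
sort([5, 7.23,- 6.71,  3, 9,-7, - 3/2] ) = [-7, - 6.71,-3/2, 3,  5,  7.23, 9 ]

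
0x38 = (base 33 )1N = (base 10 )56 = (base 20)2G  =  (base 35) 1l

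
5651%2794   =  63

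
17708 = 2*8854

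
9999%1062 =441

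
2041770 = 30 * 68059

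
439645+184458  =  624103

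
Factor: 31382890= 2^1*5^1*7^1 * 11^1 * 53^1*769^1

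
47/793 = 47/793 = 0.06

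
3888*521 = 2025648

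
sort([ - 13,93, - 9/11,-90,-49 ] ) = [ - 90,-49, - 13,- 9/11, 93] 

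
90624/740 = 122 + 86/185 = 122.46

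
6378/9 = 708+2/3 = 708.67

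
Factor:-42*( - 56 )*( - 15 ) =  -2^4*3^2 * 5^1*7^2 = - 35280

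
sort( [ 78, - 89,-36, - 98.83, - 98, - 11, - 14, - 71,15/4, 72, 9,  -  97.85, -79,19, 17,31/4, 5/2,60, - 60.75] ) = [ - 98.83 ,-98, - 97.85, - 89,-79, - 71, -60.75,-36,-14, - 11 , 5/2,  15/4,  31/4, 9,17,19, 60,72,78 ]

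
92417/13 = 7109 = 7109.00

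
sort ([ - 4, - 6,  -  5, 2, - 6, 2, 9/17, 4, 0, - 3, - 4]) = [ - 6,-6,-5, - 4, - 4, - 3, 0, 9/17,2,2, 4]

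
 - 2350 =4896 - 7246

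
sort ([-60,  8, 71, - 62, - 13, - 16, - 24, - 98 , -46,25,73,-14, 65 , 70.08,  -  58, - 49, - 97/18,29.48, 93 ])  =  [ - 98,-62, - 60, - 58, - 49, - 46, - 24, - 16,-14,-13, - 97/18, 8, 25, 29.48, 65,70.08 , 71,73,  93]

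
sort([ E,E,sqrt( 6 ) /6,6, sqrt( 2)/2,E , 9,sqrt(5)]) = [ sqrt(6) /6,sqrt( 2)/2,sqrt( 5), E,E,E,6, 9] 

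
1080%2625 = 1080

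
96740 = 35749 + 60991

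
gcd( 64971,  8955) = 9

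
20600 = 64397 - 43797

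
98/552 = 49/276 = 0.18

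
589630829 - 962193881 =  - 372563052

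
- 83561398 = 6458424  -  90019822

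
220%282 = 220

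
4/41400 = 1/10350=0.00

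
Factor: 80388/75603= 2^2*3^1*7^1*79^( - 1)= 84/79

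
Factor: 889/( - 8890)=  -  2^( - 1 )*5^( - 1) = - 1/10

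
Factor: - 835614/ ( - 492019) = 2^1*3^2*11^( - 1)*13^1*3571^1*44729^( - 1 ) 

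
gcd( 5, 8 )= 1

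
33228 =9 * 3692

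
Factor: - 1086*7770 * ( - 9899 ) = 2^2*3^2*5^1*7^1*19^1*37^1*181^1 * 521^1=83529939780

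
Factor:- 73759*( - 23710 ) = 2^1*5^1*7^1*41^1 * 257^1*2371^1 = 1748825890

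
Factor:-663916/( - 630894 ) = 382/363 = 2^1*3^ ( - 1 )*11^( - 2) * 191^1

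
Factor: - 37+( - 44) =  - 3^4= - 81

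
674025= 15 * 44935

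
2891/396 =7 + 119/396=7.30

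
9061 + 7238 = 16299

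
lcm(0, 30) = 0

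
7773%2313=834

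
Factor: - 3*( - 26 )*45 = 2^1  *3^3 * 5^1*13^1 = 3510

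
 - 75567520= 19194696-94762216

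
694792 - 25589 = 669203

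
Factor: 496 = 2^4*31^1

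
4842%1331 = 849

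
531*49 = 26019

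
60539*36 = 2179404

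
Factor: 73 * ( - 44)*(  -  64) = 205568  =  2^8*11^1 * 73^1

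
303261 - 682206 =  - 378945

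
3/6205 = 3/6205 = 0.00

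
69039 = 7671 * 9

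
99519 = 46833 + 52686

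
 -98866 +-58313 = -157179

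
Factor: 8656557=3^1*7^1*13^1*37^1*857^1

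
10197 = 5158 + 5039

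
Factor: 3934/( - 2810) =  - 5^( - 1 ) * 7^1=- 7/5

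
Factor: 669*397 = 265593 = 3^1*223^1*397^1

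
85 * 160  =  13600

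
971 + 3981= 4952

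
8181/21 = 389  +  4/7 = 389.57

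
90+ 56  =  146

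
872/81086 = 436/40543 = 0.01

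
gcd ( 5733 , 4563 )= 117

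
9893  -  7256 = 2637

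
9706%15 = 1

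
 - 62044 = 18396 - 80440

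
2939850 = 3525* 834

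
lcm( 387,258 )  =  774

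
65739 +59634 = 125373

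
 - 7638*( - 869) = 6637422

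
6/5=6/5 = 1.20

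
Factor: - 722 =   -  2^1*19^2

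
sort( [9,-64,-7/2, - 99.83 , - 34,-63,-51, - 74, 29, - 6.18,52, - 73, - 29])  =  [  -  99.83,  -  74, - 73 ,- 64,-63,-51,-34, - 29, - 6.18,  -  7/2, 9, 29,52 ]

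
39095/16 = 2443  +  7/16= 2443.44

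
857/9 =95 + 2/9=95.22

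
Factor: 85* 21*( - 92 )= - 164220  =  - 2^2*3^1*5^1*7^1*17^1*23^1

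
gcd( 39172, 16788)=5596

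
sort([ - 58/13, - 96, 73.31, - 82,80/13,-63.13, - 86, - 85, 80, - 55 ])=[ - 96, - 86, - 85, - 82, - 63.13,  -  55, -58/13,80/13,  73.31, 80]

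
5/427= 5/427 = 0.01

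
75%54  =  21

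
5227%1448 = 883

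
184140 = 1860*99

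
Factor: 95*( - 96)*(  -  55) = 2^5*3^1*5^2*11^1*19^1= 501600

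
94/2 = 47 = 47.00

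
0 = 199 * 0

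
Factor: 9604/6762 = 2^1*3^( -1 )*7^2*23^( - 1) = 98/69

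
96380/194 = 48190/97 = 496.80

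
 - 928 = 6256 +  - 7184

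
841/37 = 841/37=22.73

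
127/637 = 127/637 = 0.20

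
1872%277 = 210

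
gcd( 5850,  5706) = 18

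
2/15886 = 1/7943 = 0.00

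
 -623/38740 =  - 1 + 38117/38740=- 0.02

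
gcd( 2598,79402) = 2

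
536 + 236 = 772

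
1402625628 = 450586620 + 952039008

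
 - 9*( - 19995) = 179955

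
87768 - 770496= - 682728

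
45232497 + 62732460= 107964957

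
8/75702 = 4/37851 = 0.00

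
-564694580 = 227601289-792295869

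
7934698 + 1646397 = 9581095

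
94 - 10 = 84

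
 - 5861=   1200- 7061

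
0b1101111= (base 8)157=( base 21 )56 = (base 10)111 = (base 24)4F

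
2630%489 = 185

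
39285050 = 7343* 5350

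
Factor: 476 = 2^2 *7^1*17^1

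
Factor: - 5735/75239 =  - 5^1*31^1 * 37^1*75239^ (  -  1 ) 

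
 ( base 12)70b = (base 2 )1111111011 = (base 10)1019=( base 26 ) 1D5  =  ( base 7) 2654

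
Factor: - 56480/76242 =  - 2^4 * 3^( - 1)*5^1 * 97^( -1)*131^(-1)*353^1 = - 28240/38121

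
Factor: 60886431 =3^3*19^1*118687^1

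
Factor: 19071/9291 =3^1*13^1*19^ ( - 1 ) = 39/19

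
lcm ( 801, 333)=29637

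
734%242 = 8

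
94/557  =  94/557 = 0.17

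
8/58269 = 8/58269= 0.00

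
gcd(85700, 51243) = 1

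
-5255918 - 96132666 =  - 101388584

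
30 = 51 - 21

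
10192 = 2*5096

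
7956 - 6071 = 1885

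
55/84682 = 55/84682 = 0.00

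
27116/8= 3389 + 1/2 =3389.50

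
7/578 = 7/578 = 0.01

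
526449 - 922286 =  - 395837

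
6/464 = 3/232 = 0.01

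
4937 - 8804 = -3867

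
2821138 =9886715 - 7065577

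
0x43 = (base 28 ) 2b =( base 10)67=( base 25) 2h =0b1000011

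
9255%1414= 771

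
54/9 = 6 = 6.00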